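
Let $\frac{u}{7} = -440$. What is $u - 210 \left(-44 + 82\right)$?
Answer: $-11060$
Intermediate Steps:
$u = -3080$ ($u = 7 \left(-440\right) = -3080$)
$u - 210 \left(-44 + 82\right) = -3080 - 210 \left(-44 + 82\right) = -3080 - 7980 = -11060$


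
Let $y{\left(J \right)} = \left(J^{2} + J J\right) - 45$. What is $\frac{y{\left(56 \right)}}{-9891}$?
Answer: $- \frac{6227}{9891} \approx -0.62956$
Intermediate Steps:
$y{\left(J \right)} = -45 + 2 J^{2}$ ($y{\left(J \right)} = \left(J^{2} + J^{2}\right) - 45 = 2 J^{2} - 45 = -45 + 2 J^{2}$)
$\frac{y{\left(56 \right)}}{-9891} = \frac{-45 + 2 \cdot 56^{2}}{-9891} = \left(-45 + 2 \cdot 3136\right) \left(- \frac{1}{9891}\right) = \left(-45 + 6272\right) \left(- \frac{1}{9891}\right) = 6227 \left(- \frac{1}{9891}\right) = - \frac{6227}{9891}$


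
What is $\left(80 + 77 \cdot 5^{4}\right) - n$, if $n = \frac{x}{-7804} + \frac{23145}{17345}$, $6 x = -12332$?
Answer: $\frac{1957449253369}{40608114} \approx 48203.0$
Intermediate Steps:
$x = - \frac{6166}{3}$ ($x = \frac{1}{6} \left(-12332\right) = - \frac{6166}{3} \approx -2055.3$)
$n = \frac{64882001}{40608114}$ ($n = - \frac{6166}{3 \left(-7804\right)} + \frac{23145}{17345} = \left(- \frac{6166}{3}\right) \left(- \frac{1}{7804}\right) + 23145 \cdot \frac{1}{17345} = \frac{3083}{11706} + \frac{4629}{3469} = \frac{64882001}{40608114} \approx 1.5978$)
$\left(80 + 77 \cdot 5^{4}\right) - n = \left(80 + 77 \cdot 5^{4}\right) - \frac{64882001}{40608114} = \left(80 + 77 \cdot 625\right) - \frac{64882001}{40608114} = \left(80 + 48125\right) - \frac{64882001}{40608114} = 48205 - \frac{64882001}{40608114} = \frac{1957449253369}{40608114}$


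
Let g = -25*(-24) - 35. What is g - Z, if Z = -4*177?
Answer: 1273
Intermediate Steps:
Z = -708
g = 565 (g = 600 - 35 = 565)
g - Z = 565 - 1*(-708) = 565 + 708 = 1273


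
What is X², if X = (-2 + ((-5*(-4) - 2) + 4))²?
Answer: 160000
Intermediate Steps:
X = 400 (X = (-2 + ((20 - 2) + 4))² = (-2 + (18 + 4))² = (-2 + 22)² = 20² = 400)
X² = 400² = 160000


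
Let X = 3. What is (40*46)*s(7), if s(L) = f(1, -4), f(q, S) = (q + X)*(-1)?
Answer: -7360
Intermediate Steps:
f(q, S) = -3 - q (f(q, S) = (q + 3)*(-1) = (3 + q)*(-1) = -3 - q)
s(L) = -4 (s(L) = -3 - 1*1 = -3 - 1 = -4)
(40*46)*s(7) = (40*46)*(-4) = 1840*(-4) = -7360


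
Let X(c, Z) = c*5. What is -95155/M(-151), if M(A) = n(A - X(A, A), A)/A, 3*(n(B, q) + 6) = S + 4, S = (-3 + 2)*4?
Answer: -14368405/6 ≈ -2.3947e+6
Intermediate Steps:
X(c, Z) = 5*c
S = -4 (S = -1*4 = -4)
n(B, q) = -6 (n(B, q) = -6 + (-4 + 4)/3 = -6 + (⅓)*0 = -6 + 0 = -6)
M(A) = -6/A
-95155/M(-151) = -95155/((-6/(-151))) = -95155/((-6*(-1/151))) = -95155/6/151 = -95155*151/6 = -14368405/6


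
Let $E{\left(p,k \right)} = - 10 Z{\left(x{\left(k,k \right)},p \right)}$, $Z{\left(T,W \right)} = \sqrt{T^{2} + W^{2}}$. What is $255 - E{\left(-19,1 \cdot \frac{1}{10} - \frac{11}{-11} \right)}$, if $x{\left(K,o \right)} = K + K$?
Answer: $255 + 2 \sqrt{9146} \approx 446.27$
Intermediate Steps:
$x{\left(K,o \right)} = 2 K$
$E{\left(p,k \right)} = - 10 \sqrt{p^{2} + 4 k^{2}}$ ($E{\left(p,k \right)} = - 10 \sqrt{\left(2 k\right)^{2} + p^{2}} = - 10 \sqrt{4 k^{2} + p^{2}} = - 10 \sqrt{p^{2} + 4 k^{2}}$)
$255 - E{\left(-19,1 \cdot \frac{1}{10} - \frac{11}{-11} \right)} = 255 - - 10 \sqrt{\left(-19\right)^{2} + 4 \left(1 \cdot \frac{1}{10} - \frac{11}{-11}\right)^{2}} = 255 - - 10 \sqrt{361 + 4 \left(1 \cdot \frac{1}{10} - -1\right)^{2}} = 255 - - 10 \sqrt{361 + 4 \left(\frac{1}{10} + 1\right)^{2}} = 255 - - 10 \sqrt{361 + 4 \left(\frac{11}{10}\right)^{2}} = 255 - - 10 \sqrt{361 + 4 \cdot \frac{121}{100}} = 255 - - 10 \sqrt{361 + \frac{121}{25}} = 255 - - 10 \sqrt{\frac{9146}{25}} = 255 - - 10 \frac{\sqrt{9146}}{5} = 255 - - 2 \sqrt{9146} = 255 + 2 \sqrt{9146}$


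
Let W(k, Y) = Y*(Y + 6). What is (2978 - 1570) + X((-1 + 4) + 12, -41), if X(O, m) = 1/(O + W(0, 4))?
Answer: 77441/55 ≈ 1408.0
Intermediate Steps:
W(k, Y) = Y*(6 + Y)
X(O, m) = 1/(40 + O) (X(O, m) = 1/(O + 4*(6 + 4)) = 1/(O + 4*10) = 1/(O + 40) = 1/(40 + O))
(2978 - 1570) + X((-1 + 4) + 12, -41) = (2978 - 1570) + 1/(40 + ((-1 + 4) + 12)) = 1408 + 1/(40 + (3 + 12)) = 1408 + 1/(40 + 15) = 1408 + 1/55 = 77441/55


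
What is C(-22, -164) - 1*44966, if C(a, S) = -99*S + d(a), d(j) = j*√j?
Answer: -28730 - 22*I*√22 ≈ -28730.0 - 103.19*I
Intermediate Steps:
d(j) = j^(3/2)
C(a, S) = a^(3/2) - 99*S (C(a, S) = -99*S + a^(3/2) = a^(3/2) - 99*S)
C(-22, -164) - 1*44966 = ((-22)^(3/2) - 99*(-164)) - 1*44966 = (-22*I*√22 + 16236) - 44966 = (16236 - 22*I*√22) - 44966 = -28730 - 22*I*√22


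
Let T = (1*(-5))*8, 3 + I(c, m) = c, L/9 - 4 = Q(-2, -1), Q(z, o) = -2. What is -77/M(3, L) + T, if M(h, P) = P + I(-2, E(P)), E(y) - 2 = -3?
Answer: -597/13 ≈ -45.923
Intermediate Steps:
L = 18 (L = 36 + 9*(-2) = 36 - 18 = 18)
E(y) = -1 (E(y) = 2 - 3 = -1)
I(c, m) = -3 + c
M(h, P) = -5 + P (M(h, P) = P + (-3 - 2) = P - 5 = -5 + P)
T = -40 (T = -5*8 = -40)
-77/M(3, L) + T = -77/(-5 + 18) - 40 = -77/13 - 40 = -597/13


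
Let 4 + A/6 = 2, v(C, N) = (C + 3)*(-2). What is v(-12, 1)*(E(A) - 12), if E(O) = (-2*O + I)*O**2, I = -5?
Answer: 49032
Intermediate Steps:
v(C, N) = -6 - 2*C (v(C, N) = (3 + C)*(-2) = -6 - 2*C)
A = -12 (A = -24 + 6*2 = -24 + 12 = -12)
E(O) = O**2*(-5 - 2*O) (E(O) = (-2*O - 5)*O**2 = (-5 - 2*O)*O**2 = O**2*(-5 - 2*O))
v(-12, 1)*(E(A) - 12) = (-6 - 2*(-12))*((-12)**2*(-5 - 2*(-12)) - 12) = (-6 + 24)*(144*(-5 + 24) - 12) = 18*(144*19 - 12) = 18*(2736 - 12) = 18*2724 = 49032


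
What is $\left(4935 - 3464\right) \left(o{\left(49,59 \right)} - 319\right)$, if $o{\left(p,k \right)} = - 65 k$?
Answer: $-6110534$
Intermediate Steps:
$\left(4935 - 3464\right) \left(o{\left(49,59 \right)} - 319\right) = \left(4935 - 3464\right) \left(\left(-65\right) 59 - 319\right) = 1471 \left(-3835 - 319\right) = 1471 \left(-4154\right) = -6110534$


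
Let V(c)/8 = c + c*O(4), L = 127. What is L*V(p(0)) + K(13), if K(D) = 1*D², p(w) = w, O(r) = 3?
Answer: 169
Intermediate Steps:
K(D) = D²
V(c) = 32*c (V(c) = 8*(c + c*3) = 8*(c + 3*c) = 8*(4*c) = 32*c)
L*V(p(0)) + K(13) = 127*(32*0) + 13² = 127*0 + 169 = 0 + 169 = 169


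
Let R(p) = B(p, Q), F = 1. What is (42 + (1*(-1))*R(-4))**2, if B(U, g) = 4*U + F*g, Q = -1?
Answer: 3481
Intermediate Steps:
B(U, g) = g + 4*U (B(U, g) = 4*U + 1*g = 4*U + g = g + 4*U)
R(p) = -1 + 4*p
(42 + (1*(-1))*R(-4))**2 = (42 + (1*(-1))*(-1 + 4*(-4)))**2 = (42 - (-1 - 16))**2 = (42 - 1*(-17))**2 = (42 + 17)**2 = 59**2 = 3481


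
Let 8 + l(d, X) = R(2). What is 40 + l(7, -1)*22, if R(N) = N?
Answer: -92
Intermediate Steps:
l(d, X) = -6 (l(d, X) = -8 + 2 = -6)
40 + l(7, -1)*22 = 40 - 6*22 = 40 - 132 = -92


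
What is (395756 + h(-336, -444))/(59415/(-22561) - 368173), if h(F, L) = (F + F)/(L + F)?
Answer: -145090896489/134979170105 ≈ -1.0749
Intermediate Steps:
h(F, L) = 2*F/(F + L) (h(F, L) = (2*F)/(F + L) = 2*F/(F + L))
(395756 + h(-336, -444))/(59415/(-22561) - 368173) = (395756 + 2*(-336)/(-336 - 444))/(59415/(-22561) - 368173) = (395756 + 2*(-336)/(-780))/(59415*(-1/22561) - 368173) = (395756 + 2*(-336)*(-1/780))/(-59415/22561 - 368173) = (395756 + 56/65)/(-8306410468/22561) = (25724196/65)*(-22561/8306410468) = -145090896489/134979170105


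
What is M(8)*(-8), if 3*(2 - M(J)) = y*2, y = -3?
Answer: -32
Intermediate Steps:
M(J) = 4 (M(J) = 2 - (-1)*2 = 2 - ⅓*(-6) = 2 + 2 = 4)
M(8)*(-8) = 4*(-8) = -32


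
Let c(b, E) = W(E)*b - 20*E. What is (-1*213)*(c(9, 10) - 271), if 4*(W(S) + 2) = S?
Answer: 198729/2 ≈ 99365.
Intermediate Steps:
W(S) = -2 + S/4
c(b, E) = -20*E + b*(-2 + E/4) (c(b, E) = (-2 + E/4)*b - 20*E = b*(-2 + E/4) - 20*E = -20*E + b*(-2 + E/4))
(-1*213)*(c(9, 10) - 271) = (-1*213)*((-20*10 + (¼)*9*(-8 + 10)) - 271) = -213*((-200 + (¼)*9*2) - 271) = -213*((-200 + 9/2) - 271) = -213*(-391/2 - 271) = -213*(-933/2) = 198729/2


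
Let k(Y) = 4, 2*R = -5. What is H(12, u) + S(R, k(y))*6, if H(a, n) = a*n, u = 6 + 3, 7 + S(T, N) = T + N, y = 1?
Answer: 75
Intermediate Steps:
R = -5/2 (R = (½)*(-5) = -5/2 ≈ -2.5000)
S(T, N) = -7 + N + T (S(T, N) = -7 + (T + N) = -7 + (N + T) = -7 + N + T)
u = 9
H(12, u) + S(R, k(y))*6 = 12*9 + (-7 + 4 - 5/2)*6 = 108 - 11/2*6 = 108 - 33 = 75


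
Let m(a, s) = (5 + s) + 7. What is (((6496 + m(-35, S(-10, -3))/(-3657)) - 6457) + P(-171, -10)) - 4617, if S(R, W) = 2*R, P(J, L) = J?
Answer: -17367085/3657 ≈ -4749.0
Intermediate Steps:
m(a, s) = 12 + s
(((6496 + m(-35, S(-10, -3))/(-3657)) - 6457) + P(-171, -10)) - 4617 = (((6496 + (12 + 2*(-10))/(-3657)) - 6457) - 171) - 4617 = (((6496 + (12 - 20)*(-1/3657)) - 6457) - 171) - 4617 = (((6496 - 8*(-1/3657)) - 6457) - 171) - 4617 = (((6496 + 8/3657) - 6457) - 171) - 4617 = ((23755880/3657 - 6457) - 171) - 4617 = (142631/3657 - 171) - 4617 = -482716/3657 - 4617 = -17367085/3657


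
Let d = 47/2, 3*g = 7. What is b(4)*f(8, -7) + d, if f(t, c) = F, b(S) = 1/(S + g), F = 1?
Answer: 899/38 ≈ 23.658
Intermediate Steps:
g = 7/3 (g = (⅓)*7 = 7/3 ≈ 2.3333)
d = 47/2 (d = 47*(½) = 47/2 ≈ 23.500)
b(S) = 1/(7/3 + S) (b(S) = 1/(S + 7/3) = 1/(7/3 + S))
f(t, c) = 1
b(4)*f(8, -7) + d = (3/(7 + 3*4))*1 + 47/2 = (3/(7 + 12))*1 + 47/2 = (3/19)*1 + 47/2 = 3/19 + 47/2 = 899/38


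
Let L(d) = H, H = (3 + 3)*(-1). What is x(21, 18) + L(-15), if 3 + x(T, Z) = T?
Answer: 12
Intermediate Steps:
x(T, Z) = -3 + T
H = -6 (H = 6*(-1) = -6)
L(d) = -6
x(21, 18) + L(-15) = (-3 + 21) - 6 = 18 - 6 = 12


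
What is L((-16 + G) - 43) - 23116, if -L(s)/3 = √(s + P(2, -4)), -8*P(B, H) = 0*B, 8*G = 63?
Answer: -23116 - 3*I*√818/4 ≈ -23116.0 - 21.451*I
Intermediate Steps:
G = 63/8 (G = (⅛)*63 = 63/8 ≈ 7.8750)
P(B, H) = 0 (P(B, H) = -0*B = -⅛*0 = 0)
L(s) = -3*√s (L(s) = -3*√(s + 0) = -3*√s)
L((-16 + G) - 43) - 23116 = -3*√((-16 + 63/8) - 43) - 23116 = -3*√(-65/8 - 43) - 23116 = -3*I*√818/4 - 23116 = -23116 - 3*I*√818/4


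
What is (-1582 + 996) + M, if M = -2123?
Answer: -2709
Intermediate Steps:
(-1582 + 996) + M = (-1582 + 996) - 2123 = -586 - 2123 = -2709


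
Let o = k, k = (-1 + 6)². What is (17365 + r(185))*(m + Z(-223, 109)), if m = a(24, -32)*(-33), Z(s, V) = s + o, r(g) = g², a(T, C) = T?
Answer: -51074100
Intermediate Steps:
k = 25 (k = 5² = 25)
o = 25
Z(s, V) = 25 + s (Z(s, V) = s + 25 = 25 + s)
m = -792 (m = 24*(-33) = -792)
(17365 + r(185))*(m + Z(-223, 109)) = (17365 + 185²)*(-792 + (25 - 223)) = (17365 + 34225)*(-792 - 198) = 51590*(-990) = -51074100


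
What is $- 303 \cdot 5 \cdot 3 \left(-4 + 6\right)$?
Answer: $-9090$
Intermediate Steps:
$- 303 \cdot 5 \cdot 3 \left(-4 + 6\right) = - 303 \cdot 15 \cdot 2 = \left(-303\right) 30 = -9090$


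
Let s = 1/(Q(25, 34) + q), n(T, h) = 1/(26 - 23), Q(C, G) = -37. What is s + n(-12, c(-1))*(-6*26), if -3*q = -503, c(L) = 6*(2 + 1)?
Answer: -20381/392 ≈ -51.992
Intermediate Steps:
c(L) = 18 (c(L) = 6*3 = 18)
n(T, h) = ⅓ (n(T, h) = 1/3 = ⅓)
q = 503/3 (q = -⅓*(-503) = 503/3 ≈ 167.67)
s = 3/392 (s = 1/(-37 + 503/3) = 1/(392/3) = 3/392 ≈ 0.0076531)
s + n(-12, c(-1))*(-6*26) = 3/392 + (-6*26)/3 = 3/392 + (⅓)*(-156) = 3/392 - 52 = -20381/392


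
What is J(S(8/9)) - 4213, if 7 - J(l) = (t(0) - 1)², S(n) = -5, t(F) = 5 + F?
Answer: -4222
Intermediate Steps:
J(l) = -9 (J(l) = 7 - ((5 + 0) - 1)² = 7 - (5 - 1)² = 7 - 1*4² = 7 - 1*16 = 7 - 16 = -9)
J(S(8/9)) - 4213 = -9 - 4213 = -4222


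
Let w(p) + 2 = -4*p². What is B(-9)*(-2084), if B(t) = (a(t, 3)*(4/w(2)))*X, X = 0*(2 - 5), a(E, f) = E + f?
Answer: 0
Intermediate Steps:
w(p) = -2 - 4*p²
X = 0 (X = 0*(-3) = 0)
B(t) = 0 (B(t) = ((t + 3)*(4/(-2 - 4*2²)))*0 = ((3 + t)*(4/(-2 - 4*4)))*0 = ((3 + t)*(4/(-2 - 16)))*0 = ((3 + t)*(4/(-18)))*0 = ((3 + t)*(4*(-1/18)))*0 = ((3 + t)*(-2/9))*0 = (-⅔ - 2*t/9)*0 = 0)
B(-9)*(-2084) = 0*(-2084) = 0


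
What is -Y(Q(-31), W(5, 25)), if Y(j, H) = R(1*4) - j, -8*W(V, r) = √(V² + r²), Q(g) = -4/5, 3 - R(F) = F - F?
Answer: -19/5 ≈ -3.8000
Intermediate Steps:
R(F) = 3 (R(F) = 3 - (F - F) = 3 - 1*0 = 3 + 0 = 3)
Q(g) = -⅘ (Q(g) = -4*⅕ = -⅘)
W(V, r) = -√(V² + r²)/8
Y(j, H) = 3 - j
-Y(Q(-31), W(5, 25)) = -(3 - 1*(-⅘)) = -(3 + ⅘) = -1*19/5 = -19/5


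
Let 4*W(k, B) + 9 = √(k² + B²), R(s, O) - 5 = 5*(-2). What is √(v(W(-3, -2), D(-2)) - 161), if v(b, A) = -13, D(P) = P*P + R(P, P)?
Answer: I*√174 ≈ 13.191*I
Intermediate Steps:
R(s, O) = -5 (R(s, O) = 5 + 5*(-2) = 5 - 10 = -5)
W(k, B) = -9/4 + √(B² + k²)/4 (W(k, B) = -9/4 + √(k² + B²)/4 = -9/4 + √(B² + k²)/4)
D(P) = -5 + P² (D(P) = P*P - 5 = P² - 5 = -5 + P²)
√(v(W(-3, -2), D(-2)) - 161) = √(-13 - 161) = √(-174) = I*√174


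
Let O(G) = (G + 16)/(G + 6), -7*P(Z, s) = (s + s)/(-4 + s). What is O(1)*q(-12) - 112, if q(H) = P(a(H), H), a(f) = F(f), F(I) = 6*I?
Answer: -11027/98 ≈ -112.52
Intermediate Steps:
a(f) = 6*f
P(Z, s) = -2*s/(7*(-4 + s)) (P(Z, s) = -(s + s)/(7*(-4 + s)) = -2*s/(7*(-4 + s)))
O(G) = (16 + G)/(6 + G)
q(H) = -2*H/(-28 + 7*H)
O(1)*q(-12) - 112 = ((16 + 1)/(6 + 1))*(-2*(-12)/(-28 + 7*(-12))) - 112 = (17/7)*(-2*(-12)/(-28 - 84)) - 112 = ((⅐)*17)*(-2*(-12)/(-112)) - 112 = 17*(-2*(-12)*(-1/112))/7 - 112 = (17/7)*(-3/14) - 112 = -51/98 - 112 = -11027/98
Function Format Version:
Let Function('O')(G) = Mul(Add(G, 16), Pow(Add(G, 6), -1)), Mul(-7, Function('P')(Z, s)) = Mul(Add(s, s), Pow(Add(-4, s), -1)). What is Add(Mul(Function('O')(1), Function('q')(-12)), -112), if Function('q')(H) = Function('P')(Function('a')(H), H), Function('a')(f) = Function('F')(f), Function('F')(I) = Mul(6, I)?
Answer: Rational(-11027, 98) ≈ -112.52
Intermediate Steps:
Function('a')(f) = Mul(6, f)
Function('P')(Z, s) = Mul(Rational(-2, 7), s, Pow(Add(-4, s), -1)) (Function('P')(Z, s) = Mul(Rational(-1, 7), Mul(Add(s, s), Pow(Add(-4, s), -1))) = Mul(Rational(-1, 7), Mul(Mul(2, s), Pow(Add(-4, s), -1))) = Mul(Rational(-1, 7), Mul(2, s, Pow(Add(-4, s), -1))) = Mul(Rational(-2, 7), s, Pow(Add(-4, s), -1)))
Function('O')(G) = Mul(Pow(Add(6, G), -1), Add(16, G)) (Function('O')(G) = Mul(Add(16, G), Pow(Add(6, G), -1)) = Mul(Pow(Add(6, G), -1), Add(16, G)))
Function('q')(H) = Mul(-2, H, Pow(Add(-28, Mul(7, H)), -1))
Add(Mul(Function('O')(1), Function('q')(-12)), -112) = Add(Mul(Mul(Pow(Add(6, 1), -1), Add(16, 1)), Mul(-2, -12, Pow(Add(-28, Mul(7, -12)), -1))), -112) = Add(Mul(Mul(Pow(7, -1), 17), Mul(-2, -12, Pow(Add(-28, -84), -1))), -112) = Add(Mul(Mul(Rational(1, 7), 17), Mul(-2, -12, Pow(-112, -1))), -112) = Add(Mul(Rational(17, 7), Mul(-2, -12, Rational(-1, 112))), -112) = Add(Mul(Rational(17, 7), Rational(-3, 14)), -112) = Add(Rational(-51, 98), -112) = Rational(-11027, 98)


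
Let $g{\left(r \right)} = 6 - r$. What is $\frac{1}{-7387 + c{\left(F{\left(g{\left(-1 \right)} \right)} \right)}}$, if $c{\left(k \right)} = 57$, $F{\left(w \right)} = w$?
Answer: $- \frac{1}{7330} \approx -0.00013643$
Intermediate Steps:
$\frac{1}{-7387 + c{\left(F{\left(g{\left(-1 \right)} \right)} \right)}} = \frac{1}{-7387 + 57} = \frac{1}{-7330} = - \frac{1}{7330}$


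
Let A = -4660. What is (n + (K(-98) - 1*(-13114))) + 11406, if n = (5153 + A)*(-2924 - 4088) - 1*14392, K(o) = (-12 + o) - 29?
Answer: -3446927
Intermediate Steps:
K(o) = -41 + o
n = -3471308 (n = (5153 - 4660)*(-2924 - 4088) - 1*14392 = 493*(-7012) - 14392 = -3456916 - 14392 = -3471308)
(n + (K(-98) - 1*(-13114))) + 11406 = (-3471308 + ((-41 - 98) - 1*(-13114))) + 11406 = (-3471308 + (-139 + 13114)) + 11406 = (-3471308 + 12975) + 11406 = -3458333 + 11406 = -3446927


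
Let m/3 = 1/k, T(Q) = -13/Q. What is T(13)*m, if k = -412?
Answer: 3/412 ≈ 0.0072816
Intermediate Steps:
m = -3/412 (m = 3/(-412) = 3*(-1/412) = -3/412 ≈ -0.0072816)
T(13)*m = -13/13*(-3/412) = -13*1/13*(-3/412) = -1*(-3/412) = 3/412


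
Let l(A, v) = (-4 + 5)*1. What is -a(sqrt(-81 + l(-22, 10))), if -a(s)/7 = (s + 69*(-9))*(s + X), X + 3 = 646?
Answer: -2795681 + 616*I*sqrt(5) ≈ -2.7957e+6 + 1377.4*I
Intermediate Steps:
X = 643 (X = -3 + 646 = 643)
l(A, v) = 1 (l(A, v) = 1*1 = 1)
a(s) = -7*(-621 + s)*(643 + s) (a(s) = -7*(s + 69*(-9))*(s + 643) = -7*(s - 621)*(643 + s) = -7*(-621 + s)*(643 + s))
-a(sqrt(-81 + l(-22, 10))) = -(2795121 - 154*sqrt(-81 + 1) - 7*(sqrt(-81 + 1))**2) = -(2795121 - 616*I*sqrt(5) - 7*(sqrt(-80))**2) = -(2795121 - 616*I*sqrt(5) - 7*(4*I*sqrt(5))**2) = -(2795121 - 616*I*sqrt(5) - 7*(-80)) = -(2795121 - 616*I*sqrt(5) + 560) = -(2795681 - 616*I*sqrt(5)) = -2795681 + 616*I*sqrt(5)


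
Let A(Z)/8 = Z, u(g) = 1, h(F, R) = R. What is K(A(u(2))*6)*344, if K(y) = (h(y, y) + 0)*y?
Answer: 792576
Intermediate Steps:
A(Z) = 8*Z
K(y) = y**2 (K(y) = (y + 0)*y = y*y = y**2)
K(A(u(2))*6)*344 = ((8*1)*6)**2*344 = (8*6)**2*344 = 48**2*344 = 2304*344 = 792576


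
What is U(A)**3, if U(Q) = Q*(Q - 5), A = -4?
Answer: 46656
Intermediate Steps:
U(Q) = Q*(-5 + Q)
U(A)**3 = (-4*(-5 - 4))**3 = (-4*(-9))**3 = 36**3 = 46656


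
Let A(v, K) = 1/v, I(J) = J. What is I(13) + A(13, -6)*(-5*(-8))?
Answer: 209/13 ≈ 16.077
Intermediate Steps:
I(13) + A(13, -6)*(-5*(-8)) = 13 + (-5*(-8))/13 = 13 + (1/13)*40 = 13 + 40/13 = 209/13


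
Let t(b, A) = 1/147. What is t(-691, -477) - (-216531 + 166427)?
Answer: 7365289/147 ≈ 50104.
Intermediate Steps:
t(b, A) = 1/147
t(-691, -477) - (-216531 + 166427) = 1/147 - (-216531 + 166427) = 1/147 - 1*(-50104) = 1/147 + 50104 = 7365289/147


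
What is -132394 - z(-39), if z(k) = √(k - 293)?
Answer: -132394 - 2*I*√83 ≈ -1.3239e+5 - 18.221*I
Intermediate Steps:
z(k) = √(-293 + k)
-132394 - z(-39) = -132394 - √(-293 - 39) = -132394 - √(-332) = -132394 - 2*I*√83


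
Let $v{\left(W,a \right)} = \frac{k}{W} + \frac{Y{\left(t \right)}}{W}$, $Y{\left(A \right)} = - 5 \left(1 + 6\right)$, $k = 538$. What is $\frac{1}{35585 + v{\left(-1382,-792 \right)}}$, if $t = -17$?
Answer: $\frac{1382}{49177967} \approx 2.8102 \cdot 10^{-5}$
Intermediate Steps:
$Y{\left(A \right)} = -35$ ($Y{\left(A \right)} = \left(-5\right) 7 = -35$)
$v{\left(W,a \right)} = \frac{503}{W}$ ($v{\left(W,a \right)} = \frac{538}{W} - \frac{35}{W} = \frac{503}{W}$)
$\frac{1}{35585 + v{\left(-1382,-792 \right)}} = \frac{1}{35585 + \frac{503}{-1382}} = \frac{1}{35585 + 503 \left(- \frac{1}{1382}\right)} = \frac{1}{35585 - \frac{503}{1382}} = \frac{1}{\frac{49177967}{1382}} = \frac{1382}{49177967}$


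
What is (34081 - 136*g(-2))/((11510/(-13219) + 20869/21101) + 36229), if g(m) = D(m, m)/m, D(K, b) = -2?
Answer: 9468418669455/10105537192052 ≈ 0.93695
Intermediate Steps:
g(m) = -2/m
(34081 - 136*g(-2))/((11510/(-13219) + 20869/21101) + 36229) = (34081 - (-272)/(-2))/((11510/(-13219) + 20869/21101) + 36229) = (34081 - (-272)*(-1)/2)/((11510*(-1/13219) + 20869*(1/21101)) + 36229) = (34081 - 136*1)/((-11510/13219 + 20869/21101) + 36229) = (34081 - 136)/(32994801/278934119 + 36229) = 33945/(10105537192052/278934119) = 33945*(278934119/10105537192052) = 9468418669455/10105537192052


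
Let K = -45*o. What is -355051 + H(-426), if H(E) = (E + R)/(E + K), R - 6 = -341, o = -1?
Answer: -135273670/381 ≈ -3.5505e+5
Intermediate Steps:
K = 45 (K = -45*(-1) = 45)
R = -335 (R = 6 - 341 = -335)
H(E) = (-335 + E)/(45 + E) (H(E) = (E - 335)/(E + 45) = (-335 + E)/(45 + E))
-355051 + H(-426) = -355051 + (-335 - 426)/(45 - 426) = -355051 - 761/(-381) = -355051 - 1/381*(-761) = -355051 + 761/381 = -135273670/381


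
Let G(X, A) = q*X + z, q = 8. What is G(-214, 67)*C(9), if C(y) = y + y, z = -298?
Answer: -36180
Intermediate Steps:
C(y) = 2*y
G(X, A) = -298 + 8*X (G(X, A) = 8*X - 298 = -298 + 8*X)
G(-214, 67)*C(9) = (-298 + 8*(-214))*(2*9) = (-298 - 1712)*18 = -2010*18 = -36180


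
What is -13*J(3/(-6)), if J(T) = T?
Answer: 13/2 ≈ 6.5000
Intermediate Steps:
-13*J(3/(-6)) = -39/(-6) = -39*(-1)/6 = -13*(-½) = 13/2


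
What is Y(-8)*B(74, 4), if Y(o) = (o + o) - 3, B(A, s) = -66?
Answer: 1254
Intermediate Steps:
Y(o) = -3 + 2*o (Y(o) = 2*o - 3 = -3 + 2*o)
Y(-8)*B(74, 4) = (-3 + 2*(-8))*(-66) = (-3 - 16)*(-66) = -19*(-66) = 1254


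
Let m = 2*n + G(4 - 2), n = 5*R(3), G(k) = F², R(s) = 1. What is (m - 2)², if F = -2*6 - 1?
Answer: 31329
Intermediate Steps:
F = -13 (F = -12 - 1 = -13)
G(k) = 169 (G(k) = (-13)² = 169)
n = 5 (n = 5*1 = 5)
m = 179 (m = 2*5 + 169 = 10 + 169 = 179)
(m - 2)² = (179 - 2)² = 177² = 31329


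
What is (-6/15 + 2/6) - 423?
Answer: -6346/15 ≈ -423.07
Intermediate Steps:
(-6/15 + 2/6) - 423 = (-6*1/15 + 2*(⅙)) - 47*9 = (-⅖ + ⅓) - 423 = -1/15 - 423 = -6346/15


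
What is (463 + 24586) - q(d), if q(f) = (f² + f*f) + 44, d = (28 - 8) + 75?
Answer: 6955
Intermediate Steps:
d = 95 (d = 20 + 75 = 95)
q(f) = 44 + 2*f² (q(f) = (f² + f²) + 44 = 2*f² + 44 = 44 + 2*f²)
(463 + 24586) - q(d) = (463 + 24586) - (44 + 2*95²) = 25049 - (44 + 2*9025) = 25049 - (44 + 18050) = 25049 - 1*18094 = 25049 - 18094 = 6955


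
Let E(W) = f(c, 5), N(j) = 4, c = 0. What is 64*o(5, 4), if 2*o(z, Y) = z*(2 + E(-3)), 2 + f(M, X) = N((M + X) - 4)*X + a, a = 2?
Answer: 3520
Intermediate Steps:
f(M, X) = 4*X (f(M, X) = -2 + (4*X + 2) = -2 + (2 + 4*X) = 4*X)
E(W) = 20 (E(W) = 4*5 = 20)
o(z, Y) = 11*z (o(z, Y) = (z*(2 + 20))/2 = (z*22)/2 = (22*z)/2 = 11*z)
64*o(5, 4) = 64*(11*5) = 64*55 = 3520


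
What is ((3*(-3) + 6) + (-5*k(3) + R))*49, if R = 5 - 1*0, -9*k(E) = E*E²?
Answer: 833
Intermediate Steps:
k(E) = -E³/9 (k(E) = -E*E²/9 = -E³/9)
R = 5 (R = 5 + 0 = 5)
((3*(-3) + 6) + (-5*k(3) + R))*49 = ((3*(-3) + 6) + (-(-5)*3³/9 + 5))*49 = ((-9 + 6) + (-(-5)*27/9 + 5))*49 = (-3 + (-5*(-3) + 5))*49 = (-3 + (15 + 5))*49 = (-3 + 20)*49 = 17*49 = 833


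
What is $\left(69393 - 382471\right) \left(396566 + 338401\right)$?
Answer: $-230101998426$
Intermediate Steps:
$\left(69393 - 382471\right) \left(396566 + 338401\right) = \left(-313078\right) 734967 = -230101998426$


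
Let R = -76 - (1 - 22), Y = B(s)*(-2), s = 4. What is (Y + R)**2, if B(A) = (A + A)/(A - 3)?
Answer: 5041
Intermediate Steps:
B(A) = 2*A/(-3 + A) (B(A) = (2*A)/(-3 + A) = 2*A/(-3 + A))
Y = -16 (Y = (2*4/(-3 + 4))*(-2) = (2*4/1)*(-2) = (2*4*1)*(-2) = 8*(-2) = -16)
R = -55 (R = -76 - 1*(-21) = -76 + 21 = -55)
(Y + R)**2 = (-16 - 55)**2 = (-71)**2 = 5041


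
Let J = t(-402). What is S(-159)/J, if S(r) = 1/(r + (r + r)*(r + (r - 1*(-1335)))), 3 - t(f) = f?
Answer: -1/131043825 ≈ -7.6310e-9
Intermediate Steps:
t(f) = 3 - f
J = 405 (J = 3 - 1*(-402) = 3 + 402 = 405)
S(r) = 1/(r + 2*r*(1335 + 2*r)) (S(r) = 1/(r + (2*r)*(r + (r + 1335))) = 1/(r + (2*r)*(r + (1335 + r))) = 1/(r + (2*r)*(1335 + 2*r)) = 1/(r + 2*r*(1335 + 2*r)))
S(-159)/J = (1/((-159)*(2671 + 4*(-159))))/405 = -1/(159*(2671 - 636))*(1/405) = -1/159/2035*(1/405) = -1/159*1/2035*(1/405) = -1/323565*1/405 = -1/131043825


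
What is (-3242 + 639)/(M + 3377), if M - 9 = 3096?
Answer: -2603/6482 ≈ -0.40157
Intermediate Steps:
M = 3105 (M = 9 + 3096 = 3105)
(-3242 + 639)/(M + 3377) = (-3242 + 639)/(3105 + 3377) = -2603/6482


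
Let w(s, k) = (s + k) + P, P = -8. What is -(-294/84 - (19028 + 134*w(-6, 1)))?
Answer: 34579/2 ≈ 17290.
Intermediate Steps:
w(s, k) = -8 + k + s (w(s, k) = (s + k) - 8 = (k + s) - 8 = -8 + k + s)
-(-294/84 - (19028 + 134*w(-6, 1))) = -(-294/84 - (19028 + 134*(-8 + 1 - 6))) = -(-294*1/84 - 134/(1/((-13 - 81) + 223))) = -(-7/2 - 134/(1/(-94 + 223))) = -(-7/2 - 134/(1/129)) = -(-7/2 - 134/1/129) = -(-7/2 - 134*129) = -(-7/2 - 17286) = -1*(-34579/2) = 34579/2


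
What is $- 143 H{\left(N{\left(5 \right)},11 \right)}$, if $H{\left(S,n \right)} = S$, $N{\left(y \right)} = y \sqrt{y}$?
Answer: $- 715 \sqrt{5} \approx -1598.8$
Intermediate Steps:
$N{\left(y \right)} = y^{\frac{3}{2}}$
$- 143 H{\left(N{\left(5 \right)},11 \right)} = - 143 \cdot 5^{\frac{3}{2}} = - 143 \cdot 5 \sqrt{5} = - 715 \sqrt{5}$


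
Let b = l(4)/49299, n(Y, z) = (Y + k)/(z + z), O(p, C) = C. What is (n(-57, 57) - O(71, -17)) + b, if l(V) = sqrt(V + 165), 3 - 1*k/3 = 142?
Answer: 12029203/936681 ≈ 12.842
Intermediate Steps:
k = -417 (k = 9 - 3*142 = 9 - 426 = -417)
n(Y, z) = (-417 + Y)/(2*z) (n(Y, z) = (Y - 417)/(z + z) = (-417 + Y)/((2*z)) = (-417 + Y)*(1/(2*z)) = (-417 + Y)/(2*z))
l(V) = sqrt(165 + V)
b = 13/49299 (b = sqrt(165 + 4)/49299 = sqrt(169)*(1/49299) = 13*(1/49299) = 13/49299 ≈ 0.00026370)
(n(-57, 57) - O(71, -17)) + b = ((1/2)*(-417 - 57)/57 - 1*(-17)) + 13/49299 = ((1/2)*(1/57)*(-474) + 17) + 13/49299 = (-79/19 + 17) + 13/49299 = 244/19 + 13/49299 = 12029203/936681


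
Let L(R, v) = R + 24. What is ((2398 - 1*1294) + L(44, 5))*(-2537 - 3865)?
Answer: -7503144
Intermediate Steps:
L(R, v) = 24 + R
((2398 - 1*1294) + L(44, 5))*(-2537 - 3865) = ((2398 - 1*1294) + (24 + 44))*(-2537 - 3865) = ((2398 - 1294) + 68)*(-6402) = (1104 + 68)*(-6402) = 1172*(-6402) = -7503144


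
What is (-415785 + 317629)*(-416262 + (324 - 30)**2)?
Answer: 32374400856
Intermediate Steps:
(-415785 + 317629)*(-416262 + (324 - 30)**2) = -98156*(-416262 + 294**2) = -98156*(-416262 + 86436) = -98156*(-329826) = 32374400856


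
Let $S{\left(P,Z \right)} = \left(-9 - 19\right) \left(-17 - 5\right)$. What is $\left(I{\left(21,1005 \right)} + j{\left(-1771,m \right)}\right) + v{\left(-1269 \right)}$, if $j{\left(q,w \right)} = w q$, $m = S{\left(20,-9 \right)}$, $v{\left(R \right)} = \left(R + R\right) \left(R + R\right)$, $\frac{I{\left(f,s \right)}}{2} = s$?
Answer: $5352518$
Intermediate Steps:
$S{\left(P,Z \right)} = 616$ ($S{\left(P,Z \right)} = \left(-28\right) \left(-22\right) = 616$)
$I{\left(f,s \right)} = 2 s$
$v{\left(R \right)} = 4 R^{2}$ ($v{\left(R \right)} = 2 R 2 R = 4 R^{2}$)
$m = 616$
$j{\left(q,w \right)} = q w$
$\left(I{\left(21,1005 \right)} + j{\left(-1771,m \right)}\right) + v{\left(-1269 \right)} = \left(2 \cdot 1005 - 1090936\right) + 4 \left(-1269\right)^{2} = \left(2010 - 1090936\right) + 4 \cdot 1610361 = -1088926 + 6441444 = 5352518$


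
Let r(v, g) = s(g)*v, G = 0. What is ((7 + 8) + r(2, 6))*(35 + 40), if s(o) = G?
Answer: 1125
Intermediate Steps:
s(o) = 0
r(v, g) = 0 (r(v, g) = 0*v = 0)
((7 + 8) + r(2, 6))*(35 + 40) = ((7 + 8) + 0)*(35 + 40) = (15 + 0)*75 = 15*75 = 1125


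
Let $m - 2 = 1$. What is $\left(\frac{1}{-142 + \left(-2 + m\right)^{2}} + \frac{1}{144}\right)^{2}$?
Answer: $\frac{1}{45805824} \approx 2.1831 \cdot 10^{-8}$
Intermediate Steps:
$m = 3$ ($m = 2 + 1 = 3$)
$\left(\frac{1}{-142 + \left(-2 + m\right)^{2}} + \frac{1}{144}\right)^{2} = \left(\frac{1}{-142 + \left(-2 + 3\right)^{2}} + \frac{1}{144}\right)^{2} = \left(\frac{1}{-142 + 1^{2}} + \frac{1}{144}\right)^{2} = \left(\frac{1}{-142 + 1} + \frac{1}{144}\right)^{2} = \left(\frac{1}{-141} + \frac{1}{144}\right)^{2} = \left(- \frac{1}{141} + \frac{1}{144}\right)^{2} = \left(- \frac{1}{6768}\right)^{2} = \frac{1}{45805824}$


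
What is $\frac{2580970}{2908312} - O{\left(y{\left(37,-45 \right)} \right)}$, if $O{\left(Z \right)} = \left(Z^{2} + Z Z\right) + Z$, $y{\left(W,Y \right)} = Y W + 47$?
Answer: $- \frac{7611385669395}{1454156} \approx -5.2342 \cdot 10^{6}$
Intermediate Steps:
$y{\left(W,Y \right)} = 47 + W Y$ ($y{\left(W,Y \right)} = W Y + 47 = 47 + W Y$)
$O{\left(Z \right)} = Z + 2 Z^{2}$ ($O{\left(Z \right)} = \left(Z^{2} + Z^{2}\right) + Z = 2 Z^{2} + Z = Z + 2 Z^{2}$)
$\frac{2580970}{2908312} - O{\left(y{\left(37,-45 \right)} \right)} = \frac{2580970}{2908312} - \left(47 + 37 \left(-45\right)\right) \left(1 + 2 \left(47 + 37 \left(-45\right)\right)\right) = 2580970 \cdot \frac{1}{2908312} - \left(47 - 1665\right) \left(1 + 2 \left(47 - 1665\right)\right) = \frac{1290485}{1454156} - - 1618 \left(1 + 2 \left(-1618\right)\right) = \frac{1290485}{1454156} - - 1618 \left(1 - 3236\right) = \frac{1290485}{1454156} - \left(-1618\right) \left(-3235\right) = \frac{1290485}{1454156} - 5234230 = - \frac{7611385669395}{1454156}$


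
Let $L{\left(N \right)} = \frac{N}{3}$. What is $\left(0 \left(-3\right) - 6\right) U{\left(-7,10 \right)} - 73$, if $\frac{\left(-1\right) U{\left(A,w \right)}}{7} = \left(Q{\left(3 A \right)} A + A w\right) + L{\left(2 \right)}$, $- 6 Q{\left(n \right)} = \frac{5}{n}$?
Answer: $- \frac{8990}{3} \approx -2996.7$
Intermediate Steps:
$L{\left(N \right)} = \frac{N}{3}$ ($L{\left(N \right)} = N \frac{1}{3} = \frac{N}{3}$)
$Q{\left(n \right)} = - \frac{5}{6 n}$ ($Q{\left(n \right)} = - \frac{5 \frac{1}{n}}{6} = - \frac{5}{6 n}$)
$U{\left(A,w \right)} = - \frac{49}{18} - 7 A w$ ($U{\left(A,w \right)} = - 7 \left(\left(- \frac{5}{6 \cdot 3 A} A + A w\right) + \frac{1}{3} \cdot 2\right) = - 7 \left(\left(- \frac{5 \frac{1}{3 A}}{6} A + A w\right) + \frac{2}{3}\right) = - 7 \left(\left(- \frac{5}{18 A} A + A w\right) + \frac{2}{3}\right) = - 7 \left(\left(- \frac{5}{18} + A w\right) + \frac{2}{3}\right) = - 7 \left(\frac{7}{18} + A w\right) = - \frac{49}{18} - 7 A w$)
$\left(0 \left(-3\right) - 6\right) U{\left(-7,10 \right)} - 73 = \left(0 \left(-3\right) - 6\right) \left(- \frac{49}{18} - \left(-49\right) 10\right) - 73 = \left(0 - 6\right) \left(- \frac{49}{18} + 490\right) - 73 = \left(-6\right) \frac{8771}{18} - 73 = - \frac{8771}{3} - 73 = - \frac{8990}{3}$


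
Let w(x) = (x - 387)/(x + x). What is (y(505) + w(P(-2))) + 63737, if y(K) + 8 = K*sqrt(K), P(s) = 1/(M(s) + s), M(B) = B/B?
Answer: 63923 + 505*sqrt(505) ≈ 75272.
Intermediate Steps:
M(B) = 1
P(s) = 1/(1 + s)
w(x) = (-387 + x)/(2*x) (w(x) = (-387 + x)/((2*x)) = (-387 + x)*(1/(2*x)) = (-387 + x)/(2*x))
y(K) = -8 + K**(3/2) (y(K) = -8 + K*sqrt(K) = -8 + K**(3/2))
(y(505) + w(P(-2))) + 63737 = ((-8 + 505**(3/2)) + (-387 + 1/(1 - 2))/(2*(1/(1 - 2)))) + 63737 = ((-8 + 505*sqrt(505)) + (-387 + 1/(-1))/(2*(1/(-1)))) + 63737 = ((-8 + 505*sqrt(505)) + (1/2)*(-387 - 1)/(-1)) + 63737 = ((-8 + 505*sqrt(505)) + (1/2)*(-1)*(-388)) + 63737 = ((-8 + 505*sqrt(505)) + 194) + 63737 = (186 + 505*sqrt(505)) + 63737 = 63923 + 505*sqrt(505)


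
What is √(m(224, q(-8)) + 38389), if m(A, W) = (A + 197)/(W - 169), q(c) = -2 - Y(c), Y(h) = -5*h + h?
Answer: 19*√4381958/203 ≈ 195.93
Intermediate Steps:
Y(h) = -4*h
q(c) = -2 + 4*c (q(c) = -2 - (-4)*c = -2 + 4*c)
m(A, W) = (197 + A)/(-169 + W)
√(m(224, q(-8)) + 38389) = √((197 + 224)/(-169 + (-2 + 4*(-8))) + 38389) = √(421/(-169 + (-2 - 32)) + 38389) = √(421/(-169 - 34) + 38389) = √(421/(-203) + 38389) = √(-1/203*421 + 38389) = √(-421/203 + 38389) = √(7792546/203) = 19*√4381958/203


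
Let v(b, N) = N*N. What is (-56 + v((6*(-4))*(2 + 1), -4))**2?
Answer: 1600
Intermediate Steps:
v(b, N) = N**2
(-56 + v((6*(-4))*(2 + 1), -4))**2 = (-56 + (-4)**2)**2 = (-56 + 16)**2 = (-40)**2 = 1600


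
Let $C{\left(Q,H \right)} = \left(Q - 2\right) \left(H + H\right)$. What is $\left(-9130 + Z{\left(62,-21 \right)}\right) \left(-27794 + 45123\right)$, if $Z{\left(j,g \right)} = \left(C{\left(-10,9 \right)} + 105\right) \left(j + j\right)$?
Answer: $-396730126$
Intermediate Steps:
$C{\left(Q,H \right)} = 2 H \left(-2 + Q\right)$ ($C{\left(Q,H \right)} = \left(-2 + Q\right) 2 H = 2 H \left(-2 + Q\right)$)
$Z{\left(j,g \right)} = - 222 j$ ($Z{\left(j,g \right)} = \left(2 \cdot 9 \left(-2 - 10\right) + 105\right) \left(j + j\right) = \left(2 \cdot 9 \left(-12\right) + 105\right) 2 j = \left(-216 + 105\right) 2 j = - 111 \cdot 2 j = - 222 j$)
$\left(-9130 + Z{\left(62,-21 \right)}\right) \left(-27794 + 45123\right) = \left(-9130 - 13764\right) \left(-27794 + 45123\right) = \left(-9130 - 13764\right) 17329 = \left(-22894\right) 17329 = -396730126$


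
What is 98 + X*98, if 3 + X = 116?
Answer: 11172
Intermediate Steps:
X = 113 (X = -3 + 116 = 113)
98 + X*98 = 98 + 113*98 = 98 + 11074 = 11172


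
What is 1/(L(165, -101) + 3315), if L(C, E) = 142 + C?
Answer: 1/3622 ≈ 0.00027609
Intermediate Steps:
1/(L(165, -101) + 3315) = 1/((142 + 165) + 3315) = 1/(307 + 3315) = 1/3622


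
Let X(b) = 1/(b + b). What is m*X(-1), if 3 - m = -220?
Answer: -223/2 ≈ -111.50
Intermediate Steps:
X(b) = 1/(2*b)
m = 223 (m = 3 - 1*(-220) = 3 + 220 = 223)
m*X(-1) = 223*((½)/(-1)) = 223*((½)*(-1)) = 223*(-½) = -223/2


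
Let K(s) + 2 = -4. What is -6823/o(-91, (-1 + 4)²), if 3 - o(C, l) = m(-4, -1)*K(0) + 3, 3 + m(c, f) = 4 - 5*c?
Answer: -6823/126 ≈ -54.151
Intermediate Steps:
K(s) = -6 (K(s) = -2 - 4 = -6)
m(c, f) = 1 - 5*c (m(c, f) = -3 + (4 - 5*c) = 1 - 5*c)
o(C, l) = 126 (o(C, l) = 3 - ((1 - 5*(-4))*(-6) + 3) = 3 - ((1 + 20)*(-6) + 3) = 3 - (21*(-6) + 3) = 3 - (-126 + 3) = 3 - 1*(-123) = 3 + 123 = 126)
-6823/o(-91, (-1 + 4)²) = -6823/126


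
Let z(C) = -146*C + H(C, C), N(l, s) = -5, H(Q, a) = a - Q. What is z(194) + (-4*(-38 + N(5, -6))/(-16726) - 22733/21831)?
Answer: -5171379817117/182572653 ≈ -28325.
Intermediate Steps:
z(C) = -146*C (z(C) = -146*C + (C - C) = -146*C + 0 = -146*C)
z(194) + (-4*(-38 + N(5, -6))/(-16726) - 22733/21831) = -146*194 + (-4*(-38 - 5)/(-16726) - 22733/21831) = -28324 + (-4*(-43)*(-1/16726) - 22733*1/21831) = -28324 + (172*(-1/16726) - 22733/21831) = -28324 + (-86/8363 - 22733/21831) = -28324 - 191993545/182572653 = -5171379817117/182572653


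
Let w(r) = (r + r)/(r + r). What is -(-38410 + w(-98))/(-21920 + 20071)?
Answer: -38409/1849 ≈ -20.773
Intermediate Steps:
w(r) = 1 (w(r) = (2*r)/((2*r)) = (2*r)*(1/(2*r)) = 1)
-(-38410 + w(-98))/(-21920 + 20071) = -(-38410 + 1)/(-21920 + 20071) = -(-38409)/(-1849) = -(-38409)*(-1)/1849 = -1*38409/1849 = -38409/1849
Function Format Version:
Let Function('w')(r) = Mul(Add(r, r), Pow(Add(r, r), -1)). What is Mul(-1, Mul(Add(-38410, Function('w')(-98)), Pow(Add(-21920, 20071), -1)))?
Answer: Rational(-38409, 1849) ≈ -20.773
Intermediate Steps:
Function('w')(r) = 1 (Function('w')(r) = Mul(Mul(2, r), Pow(Mul(2, r), -1)) = Mul(Mul(2, r), Mul(Rational(1, 2), Pow(r, -1))) = 1)
Mul(-1, Mul(Add(-38410, Function('w')(-98)), Pow(Add(-21920, 20071), -1))) = Mul(-1, Mul(Add(-38410, 1), Pow(Add(-21920, 20071), -1))) = Mul(-1, Mul(-38409, Pow(-1849, -1))) = Mul(-1, Mul(-38409, Rational(-1, 1849))) = Mul(-1, Rational(38409, 1849)) = Rational(-38409, 1849)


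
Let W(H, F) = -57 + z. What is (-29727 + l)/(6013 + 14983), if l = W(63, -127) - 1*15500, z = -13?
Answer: -45297/20996 ≈ -2.1574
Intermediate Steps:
W(H, F) = -70 (W(H, F) = -57 - 13 = -70)
l = -15570 (l = -70 - 1*15500 = -70 - 15500 = -15570)
(-29727 + l)/(6013 + 14983) = (-29727 - 15570)/(6013 + 14983) = -45297/20996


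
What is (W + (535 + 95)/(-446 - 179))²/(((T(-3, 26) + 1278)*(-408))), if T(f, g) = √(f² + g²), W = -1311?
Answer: -5728917864213/1734636437500 + 8965442667*√685/3469272875000 ≈ -3.2350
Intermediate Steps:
(W + (535 + 95)/(-446 - 179))²/(((T(-3, 26) + 1278)*(-408))) = (-1311 + (535 + 95)/(-446 - 179))²/(((√((-3)² + 26²) + 1278)*(-408))) = (-1311 + 630/(-625))²/(((√(9 + 676) + 1278)*(-408))) = (-1311 + 630*(-1/625))²/(((√685 + 1278)*(-408))) = (-1311 - 126/125)²/(((1278 + √685)*(-408))) = (-164001/125)²/(-521424 - 408*√685) = 26896328001/(15625*(-521424 - 408*√685))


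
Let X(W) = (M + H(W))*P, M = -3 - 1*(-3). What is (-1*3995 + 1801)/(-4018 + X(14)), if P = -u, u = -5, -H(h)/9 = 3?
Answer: 2194/4153 ≈ 0.52829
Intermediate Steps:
H(h) = -27 (H(h) = -9*3 = -27)
M = 0 (M = -3 + 3 = 0)
P = 5 (P = -1*(-5) = 5)
X(W) = -135 (X(W) = (0 - 27)*5 = -27*5 = -135)
(-1*3995 + 1801)/(-4018 + X(14)) = (-1*3995 + 1801)/(-4018 - 135) = (-3995 + 1801)/(-4153) = -2194*(-1/4153) = 2194/4153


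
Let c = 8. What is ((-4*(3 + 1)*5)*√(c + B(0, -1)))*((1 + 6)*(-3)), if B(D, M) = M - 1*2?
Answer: 1680*√5 ≈ 3756.6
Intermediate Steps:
B(D, M) = -2 + M (B(D, M) = M - 2 = -2 + M)
((-4*(3 + 1)*5)*√(c + B(0, -1)))*((1 + 6)*(-3)) = ((-4*(3 + 1)*5)*√(8 + (-2 - 1)))*((1 + 6)*(-3)) = ((-16*5)*√(8 - 3))*(7*(-3)) = ((-4*20)*√5)*(-21) = -80*√5*(-21) = 1680*√5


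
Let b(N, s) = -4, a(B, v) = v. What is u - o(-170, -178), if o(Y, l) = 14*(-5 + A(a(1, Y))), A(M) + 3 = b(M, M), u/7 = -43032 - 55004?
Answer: -686084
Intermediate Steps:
u = -686252 (u = 7*(-43032 - 55004) = 7*(-98036) = -686252)
A(M) = -7 (A(M) = -3 - 4 = -7)
o(Y, l) = -168 (o(Y, l) = 14*(-5 - 7) = 14*(-12) = -168)
u - o(-170, -178) = -686252 - 1*(-168) = -686252 + 168 = -686084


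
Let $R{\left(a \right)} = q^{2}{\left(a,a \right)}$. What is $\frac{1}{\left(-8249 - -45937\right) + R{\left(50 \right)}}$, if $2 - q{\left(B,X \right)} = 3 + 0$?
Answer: $\frac{1}{37689} \approx 2.6533 \cdot 10^{-5}$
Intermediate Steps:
$q{\left(B,X \right)} = -1$ ($q{\left(B,X \right)} = 2 - \left(3 + 0\right) = 2 - 3 = -1$)
$R{\left(a \right)} = 1$ ($R{\left(a \right)} = \left(-1\right)^{2} = 1$)
$\frac{1}{\left(-8249 - -45937\right) + R{\left(50 \right)}} = \frac{1}{\left(-8249 - -45937\right) + 1} = \frac{1}{\left(-8249 + 45937\right) + 1} = \frac{1}{37688 + 1} = \frac{1}{37689}$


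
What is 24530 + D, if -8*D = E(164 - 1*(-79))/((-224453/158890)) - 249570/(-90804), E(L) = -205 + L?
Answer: 14184769000975/578190928 ≈ 24533.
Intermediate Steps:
D = 1745537135/578190928 (D = -((-205 + (164 - 1*(-79)))/((-224453/158890)) - 249570/(-90804))/8 = -((-205 + (164 + 79))/((-224453*1/158890)) - 249570*(-1/90804))/8 = -((-205 + 243)/(-224453/158890) + 885/322)/8 = -(38*(-158890/224453) + 885/322)/8 = -(-6037820/224453 + 885/322)/8 = -⅛*(-1745537135/72273866) = 1745537135/578190928 ≈ 3.0190)
24530 + D = 24530 + 1745537135/578190928 = 14184769000975/578190928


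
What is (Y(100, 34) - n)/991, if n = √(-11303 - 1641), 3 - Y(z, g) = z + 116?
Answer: -213/991 - 4*I*√809/991 ≈ -0.21493 - 0.1148*I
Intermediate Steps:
Y(z, g) = -113 - z (Y(z, g) = 3 - (z + 116) = 3 - (116 + z) = 3 + (-116 - z) = -113 - z)
n = 4*I*√809 (n = √(-12944) = 4*I*√809 ≈ 113.77*I)
(Y(100, 34) - n)/991 = ((-113 - 1*100) - 4*I*√809)/991 = ((-113 - 100) - 4*I*√809)*(1/991) = (-213 - 4*I*√809)*(1/991) = -213/991 - 4*I*√809/991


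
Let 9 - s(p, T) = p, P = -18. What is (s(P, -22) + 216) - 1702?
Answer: -1459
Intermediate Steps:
s(p, T) = 9 - p
(s(P, -22) + 216) - 1702 = ((9 - 1*(-18)) + 216) - 1702 = ((9 + 18) + 216) - 1702 = (27 + 216) - 1702 = 243 - 1702 = -1459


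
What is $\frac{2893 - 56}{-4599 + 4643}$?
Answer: $\frac{2837}{44} \approx 64.477$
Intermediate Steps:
$\frac{2893 - 56}{-4599 + 4643} = \frac{2837}{44}$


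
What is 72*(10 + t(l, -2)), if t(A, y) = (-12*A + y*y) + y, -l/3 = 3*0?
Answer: 864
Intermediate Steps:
l = 0 (l = -9*0 = -3*0 = 0)
t(A, y) = y + y**2 - 12*A (t(A, y) = (-12*A + y**2) + y = (y**2 - 12*A) + y = y + y**2 - 12*A)
72*(10 + t(l, -2)) = 72*(10 + (-2 + (-2)**2 - 12*0)) = 72*(10 + (-2 + 4 + 0)) = 72*(10 + 2) = 72*12 = 864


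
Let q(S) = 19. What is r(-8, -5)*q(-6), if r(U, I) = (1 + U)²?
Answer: 931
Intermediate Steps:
r(-8, -5)*q(-6) = (1 - 8)²*19 = (-7)²*19 = 49*19 = 931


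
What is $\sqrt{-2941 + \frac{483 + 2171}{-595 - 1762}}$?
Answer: $\frac{i \sqrt{16344830987}}{2357} \approx 54.241 i$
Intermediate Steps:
$\sqrt{-2941 + \frac{483 + 2171}{-595 - 1762}} = \sqrt{-2941 + \frac{2654}{-2357}} = \sqrt{-2941 + 2654 \left(- \frac{1}{2357}\right)} = \sqrt{-2941 - \frac{2654}{2357}} = \sqrt{- \frac{6934591}{2357}} = \frac{i \sqrt{16344830987}}{2357}$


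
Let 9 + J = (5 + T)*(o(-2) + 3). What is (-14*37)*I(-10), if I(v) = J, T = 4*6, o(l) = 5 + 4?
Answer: -175602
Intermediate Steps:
o(l) = 9
T = 24
J = 339 (J = -9 + (5 + 24)*(9 + 3) = -9 + 29*12 = -9 + 348 = 339)
I(v) = 339
(-14*37)*I(-10) = -14*37*339 = -518*339 = -175602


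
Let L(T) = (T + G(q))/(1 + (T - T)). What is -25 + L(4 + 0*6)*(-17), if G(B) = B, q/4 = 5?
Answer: -433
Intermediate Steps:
q = 20 (q = 4*5 = 20)
L(T) = 20 + T (L(T) = (T + 20)/(1 + (T - T)) = (20 + T)/(1 + 0) = (20 + T)/1 = 1*(20 + T) = 20 + T)
-25 + L(4 + 0*6)*(-17) = -25 + (20 + (4 + 0*6))*(-17) = -25 + (20 + (4 + 0))*(-17) = -25 + (20 + 4)*(-17) = -25 + 24*(-17) = -25 - 408 = -433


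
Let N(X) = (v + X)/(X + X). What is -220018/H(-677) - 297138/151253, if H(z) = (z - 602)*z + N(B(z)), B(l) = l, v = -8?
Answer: -393425383341962/177329965102551 ≈ -2.2186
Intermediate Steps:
N(X) = (-8 + X)/(2*X) (N(X) = (-8 + X)/(X + X) = (-8 + X)/((2*X)) = (-8 + X)*(1/(2*X)) = (-8 + X)/(2*X))
H(z) = z*(-602 + z) + (-8 + z)/(2*z) (H(z) = (z - 602)*z + (-8 + z)/(2*z) = (-602 + z)*z + (-8 + z)/(2*z) = z*(-602 + z) + (-8 + z)/(2*z))
-220018/H(-677) - 297138/151253 = -220018/(½ + (-677)² - 602*(-677) - 4/(-677)) - 297138/151253 = -220018/(½ + 458329 + 407554 - 4*(-1/677)) - 297138*1/151253 = -220018/(½ + 458329 + 407554 + 4/677) - 297138/151253 = -220018/1172406267/1354 - 297138/151253 = -220018*1354/1172406267 - 297138/151253 = -297904372/1172406267 - 297138/151253 = -393425383341962/177329965102551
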